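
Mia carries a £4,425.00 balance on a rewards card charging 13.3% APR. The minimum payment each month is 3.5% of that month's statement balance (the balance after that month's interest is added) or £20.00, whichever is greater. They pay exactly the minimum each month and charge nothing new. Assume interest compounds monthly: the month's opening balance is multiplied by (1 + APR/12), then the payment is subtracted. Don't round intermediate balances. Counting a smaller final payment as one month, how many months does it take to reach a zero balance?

Monthly rate r = 13.3%/12 = 1.10833% = 0.0110833.
While 3.5% of the post-interest balance exceeds £20.00, each month B ← (B·(1+r))·(1 − 0.035), i.e. B shrinks by the factor (1+r)·0.965 = 0.9757.
This holds for months 1–84. Entering month 85 the balance is £560.16; 3.5% of the post-interest balance is now below £20.00, so the flat £20.00 minimum applies from here.
From month 85 a fixed £20.00 at rate r clears £560.16 in 34 more payments. Total: 84 + 34 = 118 months.

118 months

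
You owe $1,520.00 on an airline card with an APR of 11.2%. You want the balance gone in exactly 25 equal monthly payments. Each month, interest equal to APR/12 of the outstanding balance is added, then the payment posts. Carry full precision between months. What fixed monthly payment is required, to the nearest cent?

Monthly rate r = 11.2%/12 = 0.933333% = 0.00933333.
Level-payment amortization: P = B₀·r / (1 − (1+r)^(−n)) = 1520.00·0.00933333 / (1 − 1.00933^(−25)).
Denominator 1 − (1+r)^(−25) = 0.207253018.
P = 14.1867 / 0.207253018 ≈ 68.45.

$68.45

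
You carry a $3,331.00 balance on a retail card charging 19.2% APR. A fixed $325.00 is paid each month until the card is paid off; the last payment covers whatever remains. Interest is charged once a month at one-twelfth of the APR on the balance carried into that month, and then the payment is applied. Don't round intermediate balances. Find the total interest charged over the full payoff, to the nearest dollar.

$337

Monthly rate r = 19.2%/12 = 1.6% = 0.016.
Payoff takes n = ⌈−ln(1 − rB₀/P)/ln(1+r)⌉ = ⌈11.284⌉ = 12 payments; the last is $92.76.
Total paid = 11·$325.00 + $92.76 = $3,667.76.
Total interest = total paid − principal = $3,667.76 − $3,331.00 = $336.76.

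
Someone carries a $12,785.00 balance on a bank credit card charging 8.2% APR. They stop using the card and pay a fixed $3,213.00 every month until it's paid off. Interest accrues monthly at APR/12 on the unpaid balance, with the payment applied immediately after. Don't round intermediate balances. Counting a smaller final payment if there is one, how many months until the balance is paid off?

5 payments

Monthly rate r = 8.2%/12 = 0.683333% = 0.00683333.
Recurrence: B ← B·(1+r) − $3,213.00.
Month 1: interest $87.36; balance after payment $9,659.36.
Month 2: interest $66.01; balance after payment $6,512.37.
Month 3: interest $44.50; balance after payment $3,343.87.
Month 4: interest $22.85; balance after payment $153.72.
Month 5: interest $1.05; balance after payment $0.00.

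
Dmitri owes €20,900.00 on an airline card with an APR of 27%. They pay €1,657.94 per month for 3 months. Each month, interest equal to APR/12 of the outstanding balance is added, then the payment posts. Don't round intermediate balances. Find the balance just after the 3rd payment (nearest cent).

Monthly rate r = 27%/12 = 2.25% = 0.0225.
Each month: B ← B·(1+r) − €1,657.94.
Month 1: interest €470.25; balance after payment €19,712.31.
Month 2: interest €443.53; balance after payment €18,497.90.
Month 3: interest €416.20; balance after payment €17,256.16.

€17,256.16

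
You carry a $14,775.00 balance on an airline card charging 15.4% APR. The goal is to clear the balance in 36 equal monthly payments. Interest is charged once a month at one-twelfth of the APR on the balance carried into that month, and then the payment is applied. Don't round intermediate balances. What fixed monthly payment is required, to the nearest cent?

Monthly rate r = 15.4%/12 = 1.28333% = 0.0128333.
Level-payment amortization: P = B₀·r / (1 − (1+r)^(−n)) = 14775.00·0.0128333 / (1 − 1.01283^(−36)).
Denominator 1 − (1+r)^(−36) = 0.368123061.
P = 189.613 / 0.368123061 ≈ 515.08.

$515.08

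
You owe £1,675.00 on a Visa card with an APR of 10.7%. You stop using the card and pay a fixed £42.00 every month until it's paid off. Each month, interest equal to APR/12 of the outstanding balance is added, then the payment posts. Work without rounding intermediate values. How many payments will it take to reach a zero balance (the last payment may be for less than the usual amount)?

50 months

Monthly rate r = 10.7%/12 = 0.891667% = 0.00891667.
Recurrence: B ← B·(1+r) − £42.00.
Month 1: interest £14.94; balance after payment £1,647.94.
Month 2: interest £14.69; balance after payment £1,620.63.
Closed form: n = −ln(1 − rB₀/P)/ln(1+r) = −ln(0.64439)/ln(1.00892) ≈ 49.503, so the balance reaches zero during payment 50.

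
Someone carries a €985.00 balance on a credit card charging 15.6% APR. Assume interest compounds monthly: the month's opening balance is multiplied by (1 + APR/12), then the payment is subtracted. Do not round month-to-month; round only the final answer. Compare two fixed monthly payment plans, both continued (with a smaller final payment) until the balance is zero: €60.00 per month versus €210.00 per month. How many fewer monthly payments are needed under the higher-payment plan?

Monthly rate r = 15.6%/12 = 1.3% = 0.013.
At €60.00/mo: n = ⌈−ln(1 − rB₀/P)/ln(1+r)⌉ = 19 payments (last €35.23); total interest = total paid − €985.00 = €130.23.
At €210.00/mo: 5 payments (last €183.05); total interest €38.05.
Payments saved = 19 − 5 = 14.

14 fewer payments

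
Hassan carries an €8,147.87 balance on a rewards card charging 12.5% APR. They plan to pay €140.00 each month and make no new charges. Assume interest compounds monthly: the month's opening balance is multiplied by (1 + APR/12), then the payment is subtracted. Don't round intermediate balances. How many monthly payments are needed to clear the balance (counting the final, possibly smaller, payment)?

Monthly rate r = 12.5%/12 = 1.04167% = 0.0104167.
Recurrence: B ← B·(1+r) − €140.00.
Month 1: interest €84.87; balance after payment €8,092.74.
Month 2: interest €84.30; balance after payment €8,037.04.
Closed form: n = −ln(1 − rB₀/P)/ln(1+r) = −ln(0.39376)/ln(1.01042) ≈ 89.939, so the balance reaches zero during payment 90.

90 payments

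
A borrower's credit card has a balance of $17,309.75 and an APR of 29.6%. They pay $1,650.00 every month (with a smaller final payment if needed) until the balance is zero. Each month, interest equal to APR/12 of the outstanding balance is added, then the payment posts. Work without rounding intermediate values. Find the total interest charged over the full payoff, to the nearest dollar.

$2,971

Monthly rate r = 29.6%/12 = 2.46667% = 0.0246667.
Payoff takes n = ⌈−ln(1 − rB₀/P)/ln(1+r)⌉ = ⌈12.289⌉ = 13 payments; the last is $480.76.
Total paid = 12·$1,650.00 + $480.76 = $20,280.76.
Total interest = total paid − principal = $20,280.76 − $17,309.75 = $2,971.01.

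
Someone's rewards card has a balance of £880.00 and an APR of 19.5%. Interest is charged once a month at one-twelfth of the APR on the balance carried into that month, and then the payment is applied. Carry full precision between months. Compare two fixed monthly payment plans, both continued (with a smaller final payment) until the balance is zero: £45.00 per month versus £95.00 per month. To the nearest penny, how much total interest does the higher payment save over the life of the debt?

Monthly rate r = 19.5%/12 = 1.625% = 0.01625.
At £45.00/mo: n = ⌈−ln(1 − rB₀/P)/ln(1+r)⌉ = 24 payments (last £32.61); total interest = total paid − £880.00 = £187.61.
At £95.00/mo: 11 payments (last £11.54); total interest £81.54.
Interest saved = £187.61 − £81.54 = £106.07.

£106.07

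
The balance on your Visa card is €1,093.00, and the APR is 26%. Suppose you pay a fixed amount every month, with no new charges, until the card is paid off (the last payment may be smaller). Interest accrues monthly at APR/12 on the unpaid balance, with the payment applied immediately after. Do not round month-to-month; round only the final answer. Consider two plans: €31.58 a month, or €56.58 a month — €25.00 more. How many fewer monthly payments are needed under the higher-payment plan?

39 fewer payments

Monthly rate r = 26%/12 = 2.16667% = 0.0216667.
At €31.58/mo: n = ⌈−ln(1 − rB₀/P)/ln(1+r)⌉ = 65 payments (last €20.72); total interest = total paid − €1,093.00 = €948.84.
At €56.58/mo: 26 payments (last €16.89); total interest €338.39.
Payments saved = 65 − 26 = 39.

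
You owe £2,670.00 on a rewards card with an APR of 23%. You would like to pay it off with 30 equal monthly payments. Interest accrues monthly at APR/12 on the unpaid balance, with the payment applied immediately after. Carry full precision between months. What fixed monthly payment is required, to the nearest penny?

Monthly rate r = 23%/12 = 1.91667% = 0.0191667.
Level-payment amortization: P = B₀·r / (1 − (1+r)^(−n)) = 2670.00·0.0191667 / (1 − 1.01917^(−30)).
Denominator 1 − (1+r)^(−30) = 0.434225108.
P = 51.175 / 0.434225108 ≈ 117.85.

£117.85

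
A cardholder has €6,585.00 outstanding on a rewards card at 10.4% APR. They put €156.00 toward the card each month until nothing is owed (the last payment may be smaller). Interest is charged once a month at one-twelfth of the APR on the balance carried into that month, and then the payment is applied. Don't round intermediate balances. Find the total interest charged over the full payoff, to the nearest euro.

€1,649

Monthly rate r = 10.4%/12 = 0.866667% = 0.00866667.
Payoff takes n = ⌈−ln(1 − rB₀/P)/ln(1+r)⌉ = ⌈52.779⌉ = 53 payments; the last is €121.57.
Total paid = 52·€156.00 + €121.57 = €8,233.57.
Total interest = total paid − principal = €8,233.57 − €6,585.00 = €1,648.57.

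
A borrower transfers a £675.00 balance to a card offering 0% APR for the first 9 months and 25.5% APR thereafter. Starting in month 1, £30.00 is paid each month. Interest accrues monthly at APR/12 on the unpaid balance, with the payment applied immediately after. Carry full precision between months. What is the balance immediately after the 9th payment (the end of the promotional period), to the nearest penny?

£405.00

Promo months 1–9 at r₀ = 0%/12 = 0; months 10+ at r₁ = 25.5%/12 = 0.02125.
After month 9 (no interest yet): B = £675.00 − 9·£30.00 = £405.00.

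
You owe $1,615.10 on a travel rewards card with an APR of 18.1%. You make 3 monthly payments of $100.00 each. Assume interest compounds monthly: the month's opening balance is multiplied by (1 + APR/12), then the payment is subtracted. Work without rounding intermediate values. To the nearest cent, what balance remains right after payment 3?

Monthly rate r = 18.1%/12 = 1.50833% = 0.0150833.
Each month: B ← B·(1+r) − $100.00.
Month 1: interest $24.36; balance after payment $1,539.46.
Month 2: interest $23.22; balance after payment $1,462.68.
Month 3: interest $22.06; balance after payment $1,384.74.

$1,384.74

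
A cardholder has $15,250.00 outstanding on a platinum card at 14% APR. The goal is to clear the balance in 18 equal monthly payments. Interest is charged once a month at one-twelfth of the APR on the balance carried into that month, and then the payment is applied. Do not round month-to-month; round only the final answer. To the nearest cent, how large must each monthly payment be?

$944.21

Monthly rate r = 14%/12 = 1.16667% = 0.0116667.
Level-payment amortization: P = B₀·r / (1 − (1+r)^(−n)) = 15250.00·0.0116667 / (1 − 1.01167^(−18)).
Denominator 1 − (1+r)^(−18) = 0.188429845.
P = 177.917 / 0.188429845 ≈ 944.21.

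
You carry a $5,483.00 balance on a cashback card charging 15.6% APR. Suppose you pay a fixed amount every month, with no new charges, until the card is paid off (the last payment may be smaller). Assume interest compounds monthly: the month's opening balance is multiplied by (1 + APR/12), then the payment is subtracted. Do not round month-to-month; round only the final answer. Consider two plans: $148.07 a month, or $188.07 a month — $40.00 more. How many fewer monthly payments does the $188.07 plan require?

14 fewer payments

Monthly rate r = 15.6%/12 = 1.3% = 0.013.
At $148.07/mo: n = ⌈−ln(1 − rB₀/P)/ln(1+r)⌉ = 51 payments (last $123.79); total interest = total paid − $5,483.00 = $2,044.29.
At $188.07/mo: 37 payments (last $166.76); total interest $1,454.28.
Payments saved = 51 − 37 = 14.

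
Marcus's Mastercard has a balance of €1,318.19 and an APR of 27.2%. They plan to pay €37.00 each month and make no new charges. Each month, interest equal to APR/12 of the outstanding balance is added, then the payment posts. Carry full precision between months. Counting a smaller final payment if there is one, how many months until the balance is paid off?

Monthly rate r = 27.2%/12 = 2.26667% = 0.0226667.
Recurrence: B ← B·(1+r) − €37.00.
Month 1: interest €29.88; balance after payment €1,311.07.
Month 2: interest €29.72; balance after payment €1,303.79.
Closed form: n = −ln(1 − rB₀/P)/ln(1+r) = −ln(0.19246)/ln(1.02267) ≈ 73.521, so the balance reaches zero during payment 74.

74 payments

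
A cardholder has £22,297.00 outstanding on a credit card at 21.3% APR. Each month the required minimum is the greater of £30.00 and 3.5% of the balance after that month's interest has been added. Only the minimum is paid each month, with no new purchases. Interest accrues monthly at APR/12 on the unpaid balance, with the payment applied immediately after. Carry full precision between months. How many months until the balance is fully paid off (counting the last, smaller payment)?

221 months

Monthly rate r = 21.3%/12 = 1.775% = 0.01775.
While 3.5% of the post-interest balance exceeds £30.00, each month B ← (B·(1+r))·(1 − 0.035), i.e. B shrinks by the factor (1+r)·0.965 = 0.98213.
This holds for months 1–182. Entering month 183 the balance is £837.34; 3.5% of the post-interest balance is now below £30.00, so the flat £30.00 minimum applies from here.
From month 183 a fixed £30.00 at rate r clears £837.34 in 39 more payments. Total: 182 + 39 = 221 months.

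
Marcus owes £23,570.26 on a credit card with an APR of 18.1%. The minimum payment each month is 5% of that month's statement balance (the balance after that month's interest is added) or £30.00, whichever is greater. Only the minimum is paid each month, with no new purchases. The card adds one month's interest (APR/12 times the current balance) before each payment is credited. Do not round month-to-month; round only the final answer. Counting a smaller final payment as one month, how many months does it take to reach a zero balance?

Monthly rate r = 18.1%/12 = 1.50833% = 0.0150833.
While 5% of the post-interest balance exceeds £30.00, each month B ← (B·(1+r))·(1 − 0.05), i.e. B shrinks by the factor (1+r)·0.95 = 0.96433.
This holds for months 1–102. Entering month 103 the balance is £579.89; 5% of the post-interest balance is now below £30.00, so the flat £30.00 minimum applies from here.
From month 103 a fixed £30.00 at rate r clears £579.89 in 24 more payments. Total: 102 + 24 = 126 months.

126 months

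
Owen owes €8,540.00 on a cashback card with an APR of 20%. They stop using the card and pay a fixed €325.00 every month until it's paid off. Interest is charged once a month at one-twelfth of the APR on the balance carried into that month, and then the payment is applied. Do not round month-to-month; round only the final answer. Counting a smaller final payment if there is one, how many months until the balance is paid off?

Monthly rate r = 20%/12 = 1.66667% = 0.0166667.
Recurrence: B ← B·(1+r) − €325.00.
Month 1: interest €142.33; balance after payment €8,357.33.
Month 2: interest €139.29; balance after payment €8,171.62.
Closed form: n = −ln(1 − rB₀/P)/ln(1+r) = −ln(0.56205)/ln(1.01667) ≈ 34.857, so the balance reaches zero during payment 35.

35 months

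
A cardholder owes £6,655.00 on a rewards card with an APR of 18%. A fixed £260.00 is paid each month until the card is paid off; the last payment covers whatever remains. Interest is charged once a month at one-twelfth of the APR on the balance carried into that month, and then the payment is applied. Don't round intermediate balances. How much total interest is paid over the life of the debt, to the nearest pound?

Monthly rate r = 18%/12 = 1.5% = 0.015.
Payoff takes n = ⌈−ln(1 − rB₀/P)/ln(1+r)⌉ = ⌈32.536⌉ = 33 payments; the last is £139.82.
Total paid = 32·£260.00 + £139.82 = £8,459.82.
Total interest = total paid − principal = £8,459.82 − £6,655.00 = £1,804.82.

£1,805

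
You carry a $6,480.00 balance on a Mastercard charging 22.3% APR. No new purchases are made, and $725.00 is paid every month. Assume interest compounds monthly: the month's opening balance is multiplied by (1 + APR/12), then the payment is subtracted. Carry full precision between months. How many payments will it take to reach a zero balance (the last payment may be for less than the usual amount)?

Monthly rate r = 22.3%/12 = 1.85833% = 0.0185833.
Recurrence: B ← B·(1+r) − $725.00.
Month 1: interest $120.42; balance after payment $5,875.42.
Month 2: interest $109.18; balance after payment $5,259.60.
Closed form: n = −ln(1 − rB₀/P)/ln(1+r) = −ln(0.8339)/ln(1.01858) ≈ 9.865, so the balance reaches zero during payment 10.

10 payments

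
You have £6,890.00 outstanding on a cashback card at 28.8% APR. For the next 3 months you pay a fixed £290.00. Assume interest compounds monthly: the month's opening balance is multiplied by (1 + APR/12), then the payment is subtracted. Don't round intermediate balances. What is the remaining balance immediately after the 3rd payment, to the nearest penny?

£6,507.03

Monthly rate r = 28.8%/12 = 2.4% = 0.024.
Each month: B ← B·(1+r) − £290.00.
Month 1: interest £165.36; balance after payment £6,765.36.
Month 2: interest £162.37; balance after payment £6,637.73.
Month 3: interest £159.31; balance after payment £6,507.03.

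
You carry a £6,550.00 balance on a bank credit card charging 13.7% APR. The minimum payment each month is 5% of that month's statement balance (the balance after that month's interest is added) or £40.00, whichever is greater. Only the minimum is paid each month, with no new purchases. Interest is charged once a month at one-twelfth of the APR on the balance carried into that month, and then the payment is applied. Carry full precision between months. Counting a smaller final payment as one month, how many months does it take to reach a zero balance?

76 months

Monthly rate r = 13.7%/12 = 1.14167% = 0.0114167.
While 5% of the post-interest balance exceeds £40.00, each month B ← (B·(1+r))·(1 − 0.05), i.e. B shrinks by the factor (1+r)·0.95 = 0.96085.
This holds for months 1–53. Entering month 54 the balance is £788.66; 5% of the post-interest balance is now below £40.00, so the flat £40.00 minimum applies from here.
From month 54 a fixed £40.00 at rate r clears £788.66 in 23 more payments. Total: 53 + 23 = 76 months.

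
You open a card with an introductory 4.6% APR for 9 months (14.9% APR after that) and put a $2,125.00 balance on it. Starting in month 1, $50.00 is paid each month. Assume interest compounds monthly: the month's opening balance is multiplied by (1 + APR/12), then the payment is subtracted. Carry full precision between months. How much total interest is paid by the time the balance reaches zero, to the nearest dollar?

Promo months 1–9 at r₀ = 4.6%/12 = 0.00383333; months 10+ at r₁ = 14.9%/12 = 0.0124167.
After month 9: iterate B ← B·(1+r₀) − $50.00 for 9 months → $1,742.48.
Then at r₁ with $50.00/mo: n₂ = −ln(1 − r₁·B/P)/ln(1+r₁) ≈ 45.94 → 46 more payments.
Total paid = 54·$50.00 + $46.97 = $2,746.97; interest = $2,746.97 − $2,125.00 = $621.97.

$622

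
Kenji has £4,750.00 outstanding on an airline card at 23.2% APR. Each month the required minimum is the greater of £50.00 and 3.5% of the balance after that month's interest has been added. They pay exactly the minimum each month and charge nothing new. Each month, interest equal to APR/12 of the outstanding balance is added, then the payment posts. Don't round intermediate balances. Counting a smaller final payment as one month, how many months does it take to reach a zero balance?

115 months

Monthly rate r = 23.2%/12 = 1.93333% = 0.0193333.
While 3.5% of the post-interest balance exceeds £50.00, each month B ← (B·(1+r))·(1 − 0.035), i.e. B shrinks by the factor (1+r)·0.965 = 0.98366.
This holds for months 1–75. Entering month 76 the balance is £1,380.25; 3.5% of the post-interest balance is now below £50.00, so the flat £50.00 minimum applies from here.
From month 76 a fixed £50.00 at rate r clears £1,380.25 in 40 more payments. Total: 75 + 40 = 115 months.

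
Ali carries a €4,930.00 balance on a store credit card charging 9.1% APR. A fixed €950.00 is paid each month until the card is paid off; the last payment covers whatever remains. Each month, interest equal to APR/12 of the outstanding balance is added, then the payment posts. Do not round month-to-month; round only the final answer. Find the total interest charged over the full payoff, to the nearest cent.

€119.45

Monthly rate r = 9.1%/12 = 0.758333% = 0.00758333.
Payoff takes n = ⌈−ln(1 − rB₀/P)/ln(1+r)⌉ = ⌈5.314⌉ = 6 payments; the last is €299.45.
Total paid = 5·€950.00 + €299.45 = €5,049.45.
Total interest = total paid − principal = €5,049.45 − €4,930.00 = €119.45.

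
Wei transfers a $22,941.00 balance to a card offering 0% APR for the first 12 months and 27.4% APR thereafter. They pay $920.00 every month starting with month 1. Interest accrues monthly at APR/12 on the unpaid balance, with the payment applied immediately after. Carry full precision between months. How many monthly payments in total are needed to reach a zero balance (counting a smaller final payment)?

Promo months 1–12 at r₀ = 0%/12 = 0; months 13+ at r₁ = 27.4%/12 = 0.0228333.
After month 12 (no interest yet): B = $22,941.00 − 12·$920.00 = $11,901.00.
Then at r₁ with $920.00/mo: n₂ = −ln(1 − r₁·B/P)/ln(1+r₁) ≈ 15.51 → 16 more payments.

28 payments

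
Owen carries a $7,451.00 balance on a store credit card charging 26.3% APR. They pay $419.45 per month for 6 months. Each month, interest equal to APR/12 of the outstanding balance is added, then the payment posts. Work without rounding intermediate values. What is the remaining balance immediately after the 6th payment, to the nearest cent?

$5,827.40

Monthly rate r = 26.3%/12 = 2.19167% = 0.0219167.
Each month: B ← B·(1+r) − $419.45.
Month 1: interest $163.30; balance after payment $7,194.85.
Month 2: interest $157.69; balance after payment $6,933.09.
Month 3: interest $151.95; balance after payment $6,665.59.
Month 4: interest $146.09; balance after payment $6,392.23.
Month 5: interest $140.10; balance after payment $6,112.87.
Month 6: interest $133.97; balance after payment $5,827.40.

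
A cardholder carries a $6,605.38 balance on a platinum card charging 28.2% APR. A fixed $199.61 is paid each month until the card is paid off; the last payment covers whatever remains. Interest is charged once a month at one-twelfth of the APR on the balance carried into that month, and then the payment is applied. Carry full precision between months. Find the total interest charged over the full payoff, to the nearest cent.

$6,315.31

Monthly rate r = 28.2%/12 = 2.35% = 0.0235.
Payoff takes n = ⌈−ln(1 − rB₀/P)/ln(1+r)⌉ = ⌈64.727⌉ = 65 payments; the last is $145.65.
Total paid = 64·$199.61 + $145.65 = $12,920.69.
Total interest = total paid − principal = $12,920.69 − $6,605.38 = $6,315.31.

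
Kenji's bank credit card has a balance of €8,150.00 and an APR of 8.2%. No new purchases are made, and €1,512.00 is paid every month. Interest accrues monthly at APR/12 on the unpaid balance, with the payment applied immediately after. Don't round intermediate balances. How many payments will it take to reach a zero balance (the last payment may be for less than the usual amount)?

Monthly rate r = 8.2%/12 = 0.683333% = 0.00683333.
Recurrence: B ← B·(1+r) − €1,512.00.
Month 1: interest €55.69; balance after payment €6,693.69.
Month 2: interest €45.74; balance after payment €5,227.43.
Month 3: interest €35.72; balance after payment €3,751.15.
Month 4: interest €25.63; balance after payment €2,264.79.
Month 5: interest €15.48; balance after payment €768.26.
Month 6: interest €5.25; balance after payment €0.00.

6 payments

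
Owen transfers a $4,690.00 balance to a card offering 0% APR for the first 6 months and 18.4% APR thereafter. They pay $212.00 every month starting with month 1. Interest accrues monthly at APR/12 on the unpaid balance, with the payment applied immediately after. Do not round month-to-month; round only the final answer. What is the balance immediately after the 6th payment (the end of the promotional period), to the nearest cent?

Promo months 1–6 at r₀ = 0%/12 = 0; months 7+ at r₁ = 18.4%/12 = 0.0153333.
After month 6 (no interest yet): B = $4,690.00 − 6·$212.00 = $3,418.00.

$3,418.00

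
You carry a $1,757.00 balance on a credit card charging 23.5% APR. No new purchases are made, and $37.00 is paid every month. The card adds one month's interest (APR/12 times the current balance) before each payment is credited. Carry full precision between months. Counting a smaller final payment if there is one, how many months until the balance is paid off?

Monthly rate r = 23.5%/12 = 1.95833% = 0.0195833.
Recurrence: B ← B·(1+r) − $37.00.
Month 1: interest $34.41; balance after payment $1,754.41.
Month 2: interest $34.36; balance after payment $1,751.77.
Closed form: n = −ln(1 − rB₀/P)/ln(1+r) = −ln(0.070056)/ln(1.01958) ≈ 137.076, so the balance reaches zero during payment 138.

138 payments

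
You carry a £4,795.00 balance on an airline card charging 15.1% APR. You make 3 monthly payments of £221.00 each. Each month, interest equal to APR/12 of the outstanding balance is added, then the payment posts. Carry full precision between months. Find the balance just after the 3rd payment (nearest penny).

Monthly rate r = 15.1%/12 = 1.25833% = 0.0125833.
Each month: B ← B·(1+r) − £221.00.
Month 1: interest £60.34; balance after payment £4,634.34.
Month 2: interest £58.32; balance after payment £4,471.65.
Month 3: interest £56.27; balance after payment £4,306.92.

£4,306.92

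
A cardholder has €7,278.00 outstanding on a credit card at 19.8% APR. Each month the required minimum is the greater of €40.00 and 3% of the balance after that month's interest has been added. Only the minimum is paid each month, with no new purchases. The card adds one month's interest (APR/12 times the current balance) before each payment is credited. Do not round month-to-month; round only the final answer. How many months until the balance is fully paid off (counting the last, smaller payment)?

Monthly rate r = 19.8%/12 = 1.65% = 0.0165.
While 3% of the post-interest balance exceeds €40.00, each month B ← (B·(1+r))·(1 − 0.03), i.e. B shrinks by the factor (1+r)·0.97 = 0.986.
This holds for months 1–122. Entering month 123 the balance is €1,303.96; 3% of the post-interest balance is now below €40.00, so the flat €40.00 minimum applies from here.
From month 123 a fixed €40.00 at rate r clears €1,303.96 in 48 more payments. Total: 122 + 48 = 170 months.

170 months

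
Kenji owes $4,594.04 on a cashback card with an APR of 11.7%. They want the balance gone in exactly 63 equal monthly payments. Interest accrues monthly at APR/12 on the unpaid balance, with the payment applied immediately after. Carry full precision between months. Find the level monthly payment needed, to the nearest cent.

Monthly rate r = 11.7%/12 = 0.975% = 0.00975.
Level-payment amortization: P = B₀·r / (1 − (1+r)^(−n)) = 4594.04·0.00975 / (1 − 1.00975^(−63)).
Denominator 1 − (1+r)^(−63) = 0.457341383.
P = 44.7919 / 0.457341383 ≈ 97.94.

$97.94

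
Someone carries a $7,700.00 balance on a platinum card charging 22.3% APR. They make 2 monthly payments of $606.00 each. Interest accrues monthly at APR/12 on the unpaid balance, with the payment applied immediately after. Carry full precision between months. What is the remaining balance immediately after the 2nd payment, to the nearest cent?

$6,765.58

Monthly rate r = 22.3%/12 = 1.85833% = 0.0185833.
Each month: B ← B·(1+r) − $606.00.
Month 1: interest $143.09; balance after payment $7,237.09.
Month 2: interest $134.49; balance after payment $6,765.58.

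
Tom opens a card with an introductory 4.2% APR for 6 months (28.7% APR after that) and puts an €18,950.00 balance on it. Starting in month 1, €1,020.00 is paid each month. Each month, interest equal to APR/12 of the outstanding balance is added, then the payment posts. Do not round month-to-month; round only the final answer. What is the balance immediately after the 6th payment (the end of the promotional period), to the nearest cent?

€13,177.65

Promo months 1–6 at r₀ = 4.2%/12 = 0.0035; months 7+ at r₁ = 28.7%/12 = 0.0239167.
After month 6: iterate B ← B·(1+r₀) − €1,020.00 for 6 months → €13,177.65.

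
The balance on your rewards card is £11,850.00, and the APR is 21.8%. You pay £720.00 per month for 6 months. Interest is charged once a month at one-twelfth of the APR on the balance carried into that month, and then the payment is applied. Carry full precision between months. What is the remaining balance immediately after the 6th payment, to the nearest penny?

Monthly rate r = 21.8%/12 = 1.81667% = 0.0181667.
Each month: B ← B·(1+r) − £720.00.
Month 1: interest £215.28; balance after payment £11,345.27.
Month 2: interest £206.11; balance after payment £10,831.38.
Month 3: interest £196.77; balance after payment £10,308.15.
Month 4: interest £187.26; balance after payment £9,775.42.
Month 5: interest £177.59; balance after payment £9,233.00.
Month 6: interest £167.73; balance after payment £8,680.74.

£8,680.74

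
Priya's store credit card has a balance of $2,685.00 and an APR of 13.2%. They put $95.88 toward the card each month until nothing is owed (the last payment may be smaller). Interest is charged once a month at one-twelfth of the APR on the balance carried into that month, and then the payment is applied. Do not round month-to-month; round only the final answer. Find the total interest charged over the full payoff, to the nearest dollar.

Monthly rate r = 13.2%/12 = 1.1% = 0.011.
Payoff takes n = ⌈−ln(1 − rB₀/P)/ln(1+r)⌉ = ⌈33.659⌉ = 34 payments; the last is $63.32.
Total paid = 33·$95.88 + $63.32 = $3,227.36.
Total interest = total paid − principal = $3,227.36 − $2,685.00 = $542.36.

$542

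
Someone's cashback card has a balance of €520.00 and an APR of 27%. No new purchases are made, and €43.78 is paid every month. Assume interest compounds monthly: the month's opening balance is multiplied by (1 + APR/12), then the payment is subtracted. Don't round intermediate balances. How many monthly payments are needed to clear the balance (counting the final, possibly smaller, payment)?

Monthly rate r = 27%/12 = 2.25% = 0.0225.
Recurrence: B ← B·(1+r) − €43.78.
Month 1: interest €11.70; balance after payment €487.92.
Month 2: interest €10.98; balance after payment €455.12.
Closed form: n = −ln(1 − rB₀/P)/ln(1+r) = −ln(0.73275)/ln(1.0225) ≈ 13.975, so the balance reaches zero during payment 14.

14 payments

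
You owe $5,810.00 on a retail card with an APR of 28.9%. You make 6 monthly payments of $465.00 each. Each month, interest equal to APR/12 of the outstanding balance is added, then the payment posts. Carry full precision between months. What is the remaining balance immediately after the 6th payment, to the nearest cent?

$3,738.27

Monthly rate r = 28.9%/12 = 2.40833% = 0.0240833.
Each month: B ← B·(1+r) − $465.00.
Month 1: interest $139.92; balance after payment $5,484.92.
Month 2: interest $132.10; balance after payment $5,152.02.
Month 3: interest $124.08; balance after payment $4,811.10.
Month 4: interest $115.87; balance after payment $4,461.96.
Month 5: interest $107.46; balance after payment $4,104.42.
Month 6: interest $98.85; balance after payment $3,738.27.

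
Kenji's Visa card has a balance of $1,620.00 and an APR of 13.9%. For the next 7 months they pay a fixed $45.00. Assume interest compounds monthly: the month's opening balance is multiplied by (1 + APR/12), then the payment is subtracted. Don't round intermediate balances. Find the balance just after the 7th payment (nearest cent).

$1,429.85

Monthly rate r = 13.9%/12 = 1.15833% = 0.0115833.
Each month: B ← B·(1+r) − $45.00.
Month 1: interest $18.77; balance after payment $1,593.77.
Month 2: interest $18.46; balance after payment $1,567.23.
Month 3: interest $18.15; balance after payment $1,540.38.
Month 4: interest $17.84; balance after payment $1,513.22.
Month 5: interest $17.53; balance after payment $1,485.75.
Month 6: interest $17.21; balance after payment $1,457.96.
Month 7: interest $16.89; balance after payment $1,429.85.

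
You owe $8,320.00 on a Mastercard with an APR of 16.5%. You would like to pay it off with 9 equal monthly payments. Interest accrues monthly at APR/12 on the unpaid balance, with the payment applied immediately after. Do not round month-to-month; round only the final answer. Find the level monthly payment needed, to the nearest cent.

$989.16

Monthly rate r = 16.5%/12 = 1.375% = 0.01375.
Level-payment amortization: P = B₀·r / (1 − (1+r)^(−n)) = 8320.00·0.01375 / (1 − 1.01375^(−9)).
Denominator 1 − (1+r)^(−9) = 0.115654042.
P = 114.4 / 0.115654042 ≈ 989.16.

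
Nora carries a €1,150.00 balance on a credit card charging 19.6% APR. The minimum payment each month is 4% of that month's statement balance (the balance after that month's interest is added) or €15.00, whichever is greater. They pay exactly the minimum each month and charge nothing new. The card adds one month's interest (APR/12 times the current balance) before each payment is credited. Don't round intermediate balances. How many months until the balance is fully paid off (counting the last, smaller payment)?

Monthly rate r = 19.6%/12 = 1.63333% = 0.0163333.
While 4% of the post-interest balance exceeds €15.00, each month B ← (B·(1+r))·(1 − 0.04), i.e. B shrinks by the factor (1+r)·0.96 = 0.97568.
This holds for months 1–47. Entering month 48 the balance is €361.53; 4% of the post-interest balance is now below €15.00, so the flat €15.00 minimum applies from here.
From month 48 a fixed €15.00 at rate r clears €361.53 in 31 more payments. Total: 47 + 31 = 78 months.

78 months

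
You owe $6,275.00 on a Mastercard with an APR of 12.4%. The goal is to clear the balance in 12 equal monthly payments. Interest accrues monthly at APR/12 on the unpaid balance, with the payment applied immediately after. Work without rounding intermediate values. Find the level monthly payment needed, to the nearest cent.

$558.70

Monthly rate r = 12.4%/12 = 1.03333% = 0.0103333.
Level-payment amortization: P = B₀·r / (1 − (1+r)^(−n)) = 6275.00·0.0103333 / (1 − 1.01033^(−12)).
Denominator 1 − (1+r)^(−12) = 0.116057897.
P = 64.8417 / 0.116057897 ≈ 558.70.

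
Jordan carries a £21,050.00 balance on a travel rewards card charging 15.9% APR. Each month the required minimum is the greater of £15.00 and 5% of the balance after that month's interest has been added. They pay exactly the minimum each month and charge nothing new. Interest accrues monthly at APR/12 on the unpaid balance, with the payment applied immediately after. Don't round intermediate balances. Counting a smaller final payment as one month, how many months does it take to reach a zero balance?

135 months

Monthly rate r = 15.9%/12 = 1.325% = 0.01325.
While 5% of the post-interest balance exceeds £15.00, each month B ← (B·(1+r))·(1 − 0.05), i.e. B shrinks by the factor (1+r)·0.95 = 0.96259.
This holds for months 1–112. Entering month 113 the balance is £294.14; 5% of the post-interest balance is now below £15.00, so the flat £15.00 minimum applies from here.
From month 113 a fixed £15.00 at rate r clears £294.14 in 23 more payments. Total: 112 + 23 = 135 months.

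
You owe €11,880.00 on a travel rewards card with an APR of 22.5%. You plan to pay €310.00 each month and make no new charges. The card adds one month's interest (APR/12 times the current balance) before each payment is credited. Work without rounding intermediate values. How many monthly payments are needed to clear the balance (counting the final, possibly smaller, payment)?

69 months

Monthly rate r = 22.5%/12 = 1.875% = 0.01875.
Recurrence: B ← B·(1+r) − €310.00.
Month 1: interest €222.75; balance after payment €11,792.75.
Month 2: interest €221.11; balance after payment €11,703.86.
Closed form: n = −ln(1 − rB₀/P)/ln(1+r) = −ln(0.28145)/ln(1.01875) ≈ 68.248, so the balance reaches zero during payment 69.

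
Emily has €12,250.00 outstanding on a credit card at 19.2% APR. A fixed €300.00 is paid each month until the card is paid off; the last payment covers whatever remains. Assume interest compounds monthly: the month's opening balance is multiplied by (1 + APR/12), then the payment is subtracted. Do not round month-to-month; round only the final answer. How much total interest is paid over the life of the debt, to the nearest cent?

Monthly rate r = 19.2%/12 = 1.6% = 0.016.
Payoff takes n = ⌈−ln(1 − rB₀/P)/ln(1+r)⌉ = ⌈66.740⌉ = 67 payments; the last is €222.54.
Total paid = 66·€300.00 + €222.54 = €20,022.54.
Total interest = total paid − principal = €20,022.54 − €12,250.00 = €7,772.54.

€7,772.54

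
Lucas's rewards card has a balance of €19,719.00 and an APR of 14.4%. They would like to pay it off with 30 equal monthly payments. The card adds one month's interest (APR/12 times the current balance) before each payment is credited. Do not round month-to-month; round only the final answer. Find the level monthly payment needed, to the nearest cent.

€786.59

Monthly rate r = 14.4%/12 = 1.2% = 0.012.
Level-payment amortization: P = B₀·r / (1 − (1+r)^(−n)) = 19719.00·0.012 / (1 − 1.012^(−30)).
Denominator 1 − (1+r)^(−30) = 0.300827038.
P = 236.628 / 0.300827038 ≈ 786.59.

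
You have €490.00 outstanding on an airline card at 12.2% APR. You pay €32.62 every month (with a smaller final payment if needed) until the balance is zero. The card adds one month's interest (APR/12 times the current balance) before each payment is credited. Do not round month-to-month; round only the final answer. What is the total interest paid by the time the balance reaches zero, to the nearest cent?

€44.46

Monthly rate r = 12.2%/12 = 1.01667% = 0.0101667.
Payoff takes n = ⌈−ln(1 − rB₀/P)/ln(1+r)⌉ = ⌈16.383⌉ = 17 payments; the last is €12.54.
Total paid = 16·€32.62 + €12.54 = €534.46.
Total interest = total paid − principal = €534.46 − €490.00 = €44.46.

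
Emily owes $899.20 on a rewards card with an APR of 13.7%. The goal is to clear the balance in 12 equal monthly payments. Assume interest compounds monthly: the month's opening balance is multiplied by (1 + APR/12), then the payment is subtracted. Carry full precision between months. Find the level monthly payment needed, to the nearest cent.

$80.61

Monthly rate r = 13.7%/12 = 1.14167% = 0.0114167.
Level-payment amortization: P = B₀·r / (1 − (1+r)^(−n)) = 899.20·0.0114167 / (1 − 1.01142^(−12)).
Denominator 1 − (1+r)^(−12) = 0.12735274.
P = 10.2659 / 0.12735274 ≈ 80.61.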